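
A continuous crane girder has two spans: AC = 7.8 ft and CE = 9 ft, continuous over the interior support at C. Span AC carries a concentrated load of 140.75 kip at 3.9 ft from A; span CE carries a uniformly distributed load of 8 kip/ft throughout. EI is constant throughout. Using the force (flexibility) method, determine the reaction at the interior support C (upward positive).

Insert a hinge at C; M_C is the redundant, and each span becomes simply supported.
Discontinuity in slope at C on the released structure — sum the simple-span end rotations:
  span AC: point load 140.75 at a = 3.9: Pab(L + a)/(6LEI) = 535.2/EI
  span CE: UDL 8: wL³/(24EI) = 243/EI
  relative rotation θ_0 = (535.2 + 243)/EI = 778.2/EI
A unit hogging moment at C produces rotation L₁/(3EI) + L₂/(3EI) = 5.6/EI.
Compatibility: M_C·(L₁+L₂)/(3EI) = θ_0, giving M_C = 139 kip·ft (hogging).
Span AC, ΣM about A with M_C applied at C: R_C^{AC}·7.8 = 548.9 + 139, so R_C^{AC} = 88.19 kip and R_A = 140.8 − 88.19 = 52.56 kip.
Span CE, ΣM about E: R_C^{CE}·9 = 324 + 139, so R_C^{CE} = 51.44 kip and R_E = 72 − 51.44 = 20.56 kip.
R_C = 88.19 + 51.44 = 139.6 kip.

R_C = 139.6 kip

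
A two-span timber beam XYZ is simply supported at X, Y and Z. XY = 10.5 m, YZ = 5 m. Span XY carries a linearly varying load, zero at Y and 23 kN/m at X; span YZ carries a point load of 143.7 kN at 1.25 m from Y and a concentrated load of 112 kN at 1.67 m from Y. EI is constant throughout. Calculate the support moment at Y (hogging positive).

M_Y = 171.7 kN·m

Take M_Y as the redundant. Released structure: two simple spans XY and YZ with a hinge at Y.
Rotations at Y on the released spans (each span's end-slope, ×1/EI):
  span XY: triangular load, peak 23: 7w₀L³/(360EI) = 517.7/EI
  span YZ: point load 143.7 at a = 1.25: Pab(L + b)/(6LEI) = 196.5/EI
  span YZ: point load 112 at a = 1.67: Pab(L + b)/(6LEI) = 172.9/EI
  relative rotation θ_0 = (517.7 + 369.4)/EI = 887.1/EI
A unit hogging moment at Y produces rotation L₁/(3EI) + L₂/(3EI) = 5.167/EI.
Compatibility: M_Y·(L₁+L₂)/(3EI) = θ_0, giving M_Y = 171.7 kN·m (hogging).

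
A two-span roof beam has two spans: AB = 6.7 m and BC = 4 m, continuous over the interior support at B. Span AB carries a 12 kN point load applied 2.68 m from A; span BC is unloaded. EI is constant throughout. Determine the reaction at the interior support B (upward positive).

Release continuity at B by inserting a hinge; the redundant is the internal moment M_B. The primary structure is two simply-supported spans AB and BC.
Rotations at B on the released spans (each span's end-slope, ×1/EI):
  span AB: point load 12 at a = 2.68: Pab(L + a)/(6LEI) = 30.17/EI
  relative rotation θ_0 = (30.17 + 0)/EI = 30.17/EI
A unit hogging moment at B produces rotation L₁/(3EI) + L₂/(3EI) = 3.567/EI.
Slope continuity at B: θ_0 = M_B·3.567/EI, so M_B = 30.17/3.567 = 8.458 kN·m (hogging).
Span AB, ΣM about A with M_B applied at B: R_B^{AB}·6.7 = 32.16 + 8.458, so R_B^{AB} = 6.062 kN and R_A = 12 − 6.062 = 5.938 kN.
Span BC, ΣM about C: R_B^{BC}·4 = 0 + 8.458, so R_B^{BC} = 2.114 kN and R_C = 0 − 2.114 = -2.114 kN.
R_B = 6.062 + 2.114 = 8.177 kN.

R_B = 8.177 kN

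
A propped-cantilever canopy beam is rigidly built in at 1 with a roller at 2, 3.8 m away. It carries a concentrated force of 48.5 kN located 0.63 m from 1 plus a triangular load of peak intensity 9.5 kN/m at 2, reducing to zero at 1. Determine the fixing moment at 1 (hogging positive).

Choose R_2 as the redundant. The primary structure is the cantilever fixed at 1.
Primary-structure tip deflection at 2 by superposition:
  point load 48.5 at a = 0.63: Pa²(3L − a)/(6EI) = 34.55/EI
  triangular load, peak 9.5 at the free end: 11w₀L⁴/(120EI) = 181.6/EI
  δ_0 = 216.1/EI
Flexibility coefficient — unit upward force at 2: δ_{22} = L³/(3EI) = 18.29/EI.
The prop prevents deflection at 2: R_2 = δ_0/δ_{22} = 216.1/18.29 = 11.82 kN.
Moment equilibrium about 1: M_1 = Σ(load moments about 1) − R_2·L = 76.28 − 11.82×3.8 = 31.38 kN·m.

M_1 = 31.38 kN·m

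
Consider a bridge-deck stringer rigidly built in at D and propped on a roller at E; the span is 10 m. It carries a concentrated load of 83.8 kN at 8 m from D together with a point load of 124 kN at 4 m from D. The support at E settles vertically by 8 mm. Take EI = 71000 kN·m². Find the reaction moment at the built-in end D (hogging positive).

Take the reaction at E as the redundant and release it; the primary structure is a cantilever fixed at D.
Deflection at E on the released cantilever, summing each load's contribution:
  point load 83.8 at a = 8: Pa²(3L − a)/(6EI) = 19665/EI
  point load 124 at a = 4: Pa²(3L − a)/(6EI) = 8597/EI
  δ_0 = 28262/EI
Flexibility coefficient — unit upward force at E: δ_{EE} = L³/(3EI) = 333.3/EI.
With EI = 71000 kN·m²: δ_0 = 0.39806 m and δ_{EE} = 0.004695 m/kN.
Compatibility — the beam at E must follow the support down by 0.008 m: δ_0 − R_E·δ_{EE} = 0.008, so R_E = (0.39806 − 0.008)/0.004695 = 83.08 kN.
Moment equilibrium about D: M_D = Σ(load moments about D) − R_E·L = 1166 − 83.08×10 = 335.6 kN·m.

M_D = 335.6 kN·m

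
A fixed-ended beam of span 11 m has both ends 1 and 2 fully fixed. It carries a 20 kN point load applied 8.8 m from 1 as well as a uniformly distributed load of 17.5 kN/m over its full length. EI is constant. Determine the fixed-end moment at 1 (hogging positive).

Release both end moments; the primary structure is a simply-supported span 12 with redundants M_1 and M_2.
Simple-span end rotations at 1 and 2 under the given loads:
  at 1: point load 20 at a = 8.8: Pab(L + b)/(6LEI) = 77.44/EI
  at 2: point load 20 at a = 8.8: Pab(L + a)/(6LEI) = 116.2/EI
  at 1: UDL 17.5: wL³/(24EI) = 970.5/EI
  at 2: UDL 17.5: wL³/(24EI) = 970.5/EI
  θ_10 = 1048/EI,  θ_20 = 1087/EI
Flexibility coefficients: a unit moment at one end gives L/(3EI) there and L/(6EI) at the far end, so f₁₁ = f₂₂ = 3.667/EI and f₁₂ = f₂₁ = 1.833/EI.
Compatibility — zero rotation at each built-in end:
  3.667 M_1 + 1.833 M_2 = 1048
  1.833 M_1 + 3.667 M_2 = 1087
Solving the pair gives M_1 = 183.5 kN·m and M_2 = 204.6 kN·m (hogging).

M_1 = 183.5 kN·m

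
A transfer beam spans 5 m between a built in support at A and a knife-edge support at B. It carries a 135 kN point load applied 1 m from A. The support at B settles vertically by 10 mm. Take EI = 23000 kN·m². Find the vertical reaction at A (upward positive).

R_A = 133 kN

Take the reaction at B as the redundant and release it; the primary structure is a cantilever fixed at A.
Primary-structure tip deflection at B by superposition:
  point load 135 at a = 1: Pa²(3L − a)/(6EI) = 315/EI
Tip deflection under a unit load at B: L³/(3EI) = 41.67/EI.
With EI = 23000 kN·m²: δ_0 = 0.013696 m and δ_{BB} = 0.001812 m/kN.
Compatibility — the beam at B must follow the support down by 0.01 m: δ_0 − R_B·δ_{BB} = 0.01, so R_B = (0.013696 − 0.01)/0.001812 = 2.04 kN.
Vertical equilibrium: R_A = ΣP − R_B = 135 − 2.04 = 133 kN.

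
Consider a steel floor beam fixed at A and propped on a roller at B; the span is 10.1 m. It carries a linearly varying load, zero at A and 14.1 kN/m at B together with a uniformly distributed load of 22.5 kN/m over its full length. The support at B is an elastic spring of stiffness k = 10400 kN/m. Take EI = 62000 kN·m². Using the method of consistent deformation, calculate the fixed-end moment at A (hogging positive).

Release the roller at B. Primary structure: cantilever fixed at A.
Primary-structure tip deflection at B by superposition:
  triangular load, peak 14.1 at the free end: 11w₀L⁴/(120EI) = 13450/EI
  UDL 22.5: wL⁴/(8EI) = 29267/EI
  δ_0 = 42717/EI
Flexibility coefficient — unit upward force at B: δ_{BB} = L³/(3EI) = 343.4/EI.
With EI = 62000 kN·m²: δ_0 = 0.68898 m and δ_{BB} = 0.005539 m/kN.
Compatibility — the spring shortens by R_B/k under the reaction it provides: δ_0 − R_B·δ_{BB} = R_B/k. With 1/k = 0.000096 m/kN, R_B = δ_0 / (δ_{BB} + 1/k) = 0.68898 / (0.005539 + 0.000096) = 122.3 kN.
Moment equilibrium about A: M_A = Σ(load moments about A) − R_B·L = 1627 − 122.3×10.1 = 392.2 kN·m.

M_A = 392.2 kN·m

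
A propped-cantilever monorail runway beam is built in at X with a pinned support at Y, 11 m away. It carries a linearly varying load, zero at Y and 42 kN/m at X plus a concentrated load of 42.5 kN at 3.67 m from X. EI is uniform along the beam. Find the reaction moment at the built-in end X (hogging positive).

Choose R_Y as the redundant. The primary structure is the cantilever fixed at X.
Primary-structure tip deflection at Y by superposition:
  triangular load, peak 42 at the fixed end: w₀L⁴/(30EI) = 20497/EI
  point load 42.5 at a = 3.67: Pa²(3L − a)/(6EI) = 2798/EI
  δ_0 = 23296/EI
Flexibility coefficient — unit upward force at Y: δ_{YY} = L³/(3EI) = 443.7/EI.
Compatibility at Y: δ_0 − R_Y·δ_{YY} = 0, so R_Y = 23296/443.7 = 52.51 kN.
Moment equilibrium about X: M_X = Σ(load moments about X) − R_Y·L = 1003 − 52.51×11 = 425.4 kN·m.

M_X = 425.4 kN·m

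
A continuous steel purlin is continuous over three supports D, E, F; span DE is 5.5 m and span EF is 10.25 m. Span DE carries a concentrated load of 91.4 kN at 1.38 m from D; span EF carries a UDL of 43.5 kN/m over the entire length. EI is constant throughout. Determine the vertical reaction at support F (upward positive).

R_F = 184.7 kN

Take M_E as the redundant. Released structure: two simple spans DE and EF with a hinge at E.
End slopes at the hinge E, treating each span as simply supported:
  span DE: point load 91.4 at a = 1.38: Pab(L + a)/(6LEI) = 108.3/EI
  span EF: UDL 43.5: wL³/(24EI) = 1952/EI
  relative rotation θ_0 = (108.3 + 1952)/EI = 2060/EI
A unit hogging moment at E produces rotation L₁/(3EI) + L₂/(3EI) = 5.25/EI.
Compatibility: M_E·(L₁+L₂)/(3EI) = θ_0, giving M_E = 392.4 kN·m (hogging).
Span EF, ΣM about F: R_E^{EF}·10.25 = 2285 + 392.4, so R_E^{EF} = 261.2 kN and R_F = 445.9 − 261.2 = 184.7 kN.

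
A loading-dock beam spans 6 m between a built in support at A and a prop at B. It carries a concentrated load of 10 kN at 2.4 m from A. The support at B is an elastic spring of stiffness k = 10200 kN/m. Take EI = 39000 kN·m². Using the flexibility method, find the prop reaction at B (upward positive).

R_B = 1.975 kN

Take the reaction at B as the redundant and release it; the primary structure is a cantilever fixed at A.
Primary-structure tip deflection at B by superposition:
  point load 10 at a = 2.4: Pa²(3L − a)/(6EI) = 149.8/EI
Flexibility coefficient — unit upward force at B: δ_{BB} = L³/(3EI) = 72/EI.
With EI = 39000 kN·m²: δ_0 = 0.00384 m and δ_{BB} = 0.001846 m/kN.
Compatibility — the spring shortens by R_B/k under the reaction it provides: δ_0 − R_B·δ_{BB} = R_B/k. With 1/k = 0.000098 m/kN, R_B = δ_0 / (δ_{BB} + 1/k) = 0.00384 / (0.001846 + 0.000098) = 1.975 kN.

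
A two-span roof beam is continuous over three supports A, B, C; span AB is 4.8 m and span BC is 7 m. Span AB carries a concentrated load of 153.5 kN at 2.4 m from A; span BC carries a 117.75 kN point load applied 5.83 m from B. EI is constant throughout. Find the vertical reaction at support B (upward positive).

Take M_B as the redundant. Released structure: two simple spans AB and BC with a hinge at B.
Rotations at B on the released spans (each span's end-slope, ×1/EI):
  span AB: point load 153.5 at a = 2.4: Pab(L + a)/(6LEI) = 221/EI
  span BC: point load 117.75 at a = 5.83: Pab(L + b)/(6LEI) = 156.2/EI
  relative rotation θ_0 = (221 + 156.2)/EI = 377.3/EI
A unit hogging moment at B produces rotation L₁/(3EI) + L₂/(3EI) = 3.933/EI.
Slope continuity at B: θ_0 = M_B·3.933/EI, so M_B = 377.3/3.933 = 95.92 kN·m (hogging).
Span AB, ΣM about A with M_B applied at B: R_B^{AB}·4.8 = 368.4 + 95.92, so R_B^{AB} = 96.73 kN and R_A = 153.5 − 96.73 = 56.77 kN.
Span BC, ΣM about C: R_B^{BC}·7 = 137.8 + 95.92, so R_B^{BC} = 33.38 kN and R_C = 117.8 − 33.38 = 84.37 kN.
R_B = 96.73 + 33.38 = 130.1 kN.

R_B = 130.1 kN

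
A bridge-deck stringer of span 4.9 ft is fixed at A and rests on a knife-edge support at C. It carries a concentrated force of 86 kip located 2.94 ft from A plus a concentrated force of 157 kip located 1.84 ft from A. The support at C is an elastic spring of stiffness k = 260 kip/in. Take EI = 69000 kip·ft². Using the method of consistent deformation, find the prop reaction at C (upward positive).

Remove the prop at C; the released (primary) structure is a cantilever built in at A.
Downward deflection at the released point C due to the loads:
  point load 86 at a = 2.94: Pa²(3L − a)/(6EI) = 1457/EI
  point load 157 at a = 1.84: Pa²(3L − a)/(6EI) = 1139/EI
  δ_0 = 2596/EI
Flexibility coefficient — unit upward force at C: δ_{CC} = L³/(3EI) = 39.22/EI.
With EI = 69000 kip·ft²: δ_0 = 0.037627 ft and δ_{CC} = 0.000568 ft/kip.
Compatibility — the spring shortens by R_C/k under the reaction it provides: δ_0 − R_C·δ_{CC} = R_C/k. With 1/k = 1/(260×12) ft/kip = 0.000321 ft/kip, R_C = δ_0 / (δ_{CC} + 1/k) = 0.037627 / (0.000568 + 0.000321) = 42.33 kip.

R_C = 42.33 kip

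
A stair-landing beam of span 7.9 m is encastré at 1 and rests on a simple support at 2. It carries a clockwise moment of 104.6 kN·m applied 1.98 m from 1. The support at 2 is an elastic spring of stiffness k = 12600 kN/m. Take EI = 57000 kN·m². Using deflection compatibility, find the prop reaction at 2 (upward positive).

Remove the prop at 2; the released (primary) structure is a cantilever built in at 1.
Free-end deflection of the primary structure under the applied loading (downward +):
  clockwise couple 104.6 at a = 1.98: M₀a(2L − a)/(2EI) = 1431/EI
Tip deflection under a unit load at 2: L³/(3EI) = 164.3/EI.
With EI = 57000 kN·m²: δ_0 = 0.025107 m and δ_{22} = 0.002883 m/kN.
Compatibility — the spring shortens by R_2/k under the reaction it provides: δ_0 − R_2·δ_{22} = R_2/k. With 1/k = 0.000079 m/kN, R_2 = δ_0 / (δ_{22} + 1/k) = 0.025107 / (0.002883 + 0.000079) = 8.475 kN.

R_2 = 8.475 kN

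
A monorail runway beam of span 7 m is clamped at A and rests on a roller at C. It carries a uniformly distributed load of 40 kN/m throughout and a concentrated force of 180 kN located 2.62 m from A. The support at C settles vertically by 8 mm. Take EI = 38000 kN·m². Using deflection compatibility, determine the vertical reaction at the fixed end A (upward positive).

R_A = 324.6 kN

Release the roller at C. Primary structure: cantilever fixed at A.
Free-end deflection of the primary structure under the applied loading (downward +):
  UDL 40: wL⁴/(8EI) = 12005/EI
  point load 180 at a = 2.62: Pa²(3L − a)/(6EI) = 3785/EI
  δ_0 = 15790/EI
Flexibility coefficient — unit upward force at C: δ_{CC} = L³/(3EI) = 114.3/EI.
With EI = 38000 kN·m²: δ_0 = 0.41553 m and δ_{CC} = 0.003009 m/kN.
Compatibility — the beam at C must follow the support down by 0.008 m: δ_0 − R_C·δ_{CC} = 0.008, so R_C = (0.41553 − 0.008)/0.003009 = 135.4 kN.
Vertical equilibrium: R_A = ΣP − R_C = 460 − 135.4 = 324.6 kN.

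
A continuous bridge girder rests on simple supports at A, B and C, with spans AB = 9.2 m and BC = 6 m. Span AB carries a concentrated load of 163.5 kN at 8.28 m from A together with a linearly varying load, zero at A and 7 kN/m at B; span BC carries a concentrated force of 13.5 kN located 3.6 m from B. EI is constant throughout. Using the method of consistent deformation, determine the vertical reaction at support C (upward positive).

Release continuity at B by inserting a hinge; the redundant is the internal moment M_B. The primary structure is two simply-supported spans AB and BC.
Rotations at B on the released spans (each span's end-slope, ×1/EI):
  span AB: point load 163.5 at a = 8.28: Pab(L + a)/(6LEI) = 394.4/EI
  span AB: triangular load, peak 7: w₀L³/(45EI) = 121.1/EI
  span BC: point load 13.5 at a = 3.6: Pab(L + b)/(6LEI) = 27.22/EI
  relative rotation θ_0 = (515.5 + 27.22)/EI = 542.7/EI
A unit hogging moment at B produces rotation L₁/(3EI) + L₂/(3EI) = 5.067/EI.
Compatibility: M_B·(L₁+L₂)/(3EI) = θ_0, giving M_B = 107.1 kN·m (hogging).
Span BC, ΣM about C: R_B^{BC}·6 = 32.4 + 107.1, so R_B^{BC} = 23.25 kN and R_C = 13.5 − 23.25 = -9.754 kN.

R_C = -9.754 kN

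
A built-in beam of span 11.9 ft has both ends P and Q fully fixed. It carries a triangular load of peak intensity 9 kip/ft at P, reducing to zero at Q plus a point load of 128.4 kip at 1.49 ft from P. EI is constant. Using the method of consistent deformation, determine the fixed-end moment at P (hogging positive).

Take the two fixed-end moments M_P, M_Q as redundants; the released structure is the simple span PQ.
On the primary (simply-supported) span, the end slopes from the loading are:
  at P: triangular load, peak 9: w₀L³/(45EI) = 337/EI
  at Q: triangular load, peak 9: 7w₀L³/(360EI) = 294.9/EI
  at P: point load 128.4 at a = 1.49: Pab(L + b)/(6LEI) = 622.3/EI
  at Q: point load 128.4 at a = 1.49: Pab(L + a)/(6LEI) = 373.5/EI
  θ_P0 = 959.3/EI,  θ_Q0 = 668.4/EI
Flexibility coefficients: a unit moment at one end gives L/(3EI) there and L/(6EI) at the far end, so f₁₁ = f₂₂ = 3.967/EI and f₁₂ = f₂₁ = 1.983/EI.
Compatibility — zero rotation at each built-in end:
  3.967 M_P + 1.983 M_Q = 959.3
  1.983 M_P + 3.967 M_Q = 668.4
Solving the pair gives M_P = 210.1 kip·ft and M_Q = 63.44 kip·ft (hogging).

M_P = 210.1 kip·ft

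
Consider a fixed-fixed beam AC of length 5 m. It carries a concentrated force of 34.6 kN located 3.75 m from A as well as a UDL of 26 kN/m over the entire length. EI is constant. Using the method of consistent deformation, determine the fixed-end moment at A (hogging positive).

Release both end moments; the primary structure is a simply-supported span AC with redundants M_A and M_C.
On the primary (simply-supported) span, the end slopes from the loading are:
  at A: point load 34.6 at a = 3.75: Pab(L + b)/(6LEI) = 33.79/EI
  at C: point load 34.6 at a = 3.75: Pab(L + a)/(6LEI) = 47.3/EI
  at A: UDL 26: wL³/(24EI) = 135.4/EI
  at C: UDL 26: wL³/(24EI) = 135.4/EI
  θ_A0 = 169.2/EI,  θ_C0 = 182.7/EI
Flexibility coefficients: a unit moment at one end gives L/(3EI) there and L/(6EI) at the far end, so f₁₁ = f₂₂ = 1.667/EI and f₁₂ = f₂₁ = 0.8333/EI.
Compatibility — zero rotation at each built-in end:
  1.667 M_A + 0.8333 M_C = 169.2
  0.8333 M_A + 1.667 M_C = 182.7
Solving the pair gives M_A = 62.28 kN·m and M_C = 78.49 kN·m (hogging).

M_A = 62.28 kN·m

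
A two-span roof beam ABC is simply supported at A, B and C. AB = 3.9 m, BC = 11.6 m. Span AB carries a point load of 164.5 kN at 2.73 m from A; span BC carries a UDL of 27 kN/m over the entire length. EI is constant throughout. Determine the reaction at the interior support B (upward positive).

R_B = 398.1 kN

Release continuity at B by inserting a hinge; the redundant is the internal moment M_B. The primary structure is two simply-supported spans AB and BC.
End slopes at the hinge B, treating each span as simply supported:
  span AB: point load 164.5 at a = 2.73: Pab(L + a)/(6LEI) = 148.9/EI
  span BC: UDL 27: wL³/(24EI) = 1756/EI
  relative rotation θ_0 = (148.9 + 1756)/EI = 1905/EI
A unit hogging moment at B produces rotation L₁/(3EI) + L₂/(3EI) = 5.167/EI.
Compatibility: M_B·(L₁+L₂)/(3EI) = θ_0, giving M_B = 368.7 kN·m (hogging).
Span AB, ΣM about A with M_B applied at B: R_B^{AB}·3.9 = 449.1 + 368.7, so R_B^{AB} = 209.7 kN and R_A = 164.5 − 209.7 = -45.18 kN.
Span BC, ΣM about C: R_B^{BC}·11.6 = 1817 + 368.7, so R_B^{BC} = 188.4 kN and R_C = 313.2 − 188.4 = 124.8 kN.
R_B = 209.7 + 188.4 = 398.1 kN.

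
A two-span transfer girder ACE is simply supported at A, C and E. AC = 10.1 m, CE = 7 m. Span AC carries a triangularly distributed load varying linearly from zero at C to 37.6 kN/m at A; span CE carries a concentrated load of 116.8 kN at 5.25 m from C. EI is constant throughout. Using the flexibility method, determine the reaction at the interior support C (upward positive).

Take M_C as the redundant. Released structure: two simple spans AC and CE with a hinge at C.
Discontinuity in slope at C on the released structure — sum the simple-span end rotations:
  span AC: triangular load, peak 37.6: 7w₀L³/(360EI) = 753.3/EI
  span CE: point load 116.8 at a = 5.25: Pab(L + b)/(6LEI) = 223.6/EI
  relative rotation θ_0 = (753.3 + 223.6)/EI = 976.8/EI
A unit hogging moment at C produces rotation L₁/(3EI) + L₂/(3EI) = 5.7/EI.
Slope continuity at C: θ_0 = M_C·5.7/EI, so M_C = 976.8/5.7 = 171.4 kN·m (hogging).
Span AC, ΣM about A with M_C applied at C: R_C^{AC}·10.1 = 639.3 + 171.4, so R_C^{AC} = 80.26 kN and R_A = 189.9 − 80.26 = 109.6 kN.
Span CE, ΣM about E: R_C^{CE}·7 = 204.4 + 171.4, so R_C^{CE} = 53.68 kN and R_E = 116.8 − 53.68 = 63.12 kN.
R_C = 80.26 + 53.68 = 133.9 kN.

R_C = 133.9 kN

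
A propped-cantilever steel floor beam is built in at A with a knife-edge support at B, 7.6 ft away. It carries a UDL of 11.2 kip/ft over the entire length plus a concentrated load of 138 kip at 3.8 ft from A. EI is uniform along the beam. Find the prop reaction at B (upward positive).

R_B = 75.05 kip

Remove the prop at B; the released (primary) structure is a cantilever built in at A.
Downward deflection at the released point B due to the loads:
  UDL 11.2: wL⁴/(8EI) = 4671/EI
  point load 138 at a = 3.8: Pa²(3L − a)/(6EI) = 6310/EI
  δ_0 = 10981/EI
Tip deflection under a unit load at B: L³/(3EI) = 146.3/EI.
Compatibility at B: δ_0 − R_B·δ_{BB} = 0, so R_B = 10981/146.3 = 75.05 kip.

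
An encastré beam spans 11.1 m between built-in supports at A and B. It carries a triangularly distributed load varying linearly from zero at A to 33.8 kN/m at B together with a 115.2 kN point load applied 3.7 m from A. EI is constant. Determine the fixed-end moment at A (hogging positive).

Release both end moments; the primary structure is a simply-supported span AB with redundants M_A and M_B.
On the primary (simply-supported) span, the end slopes from the loading are:
  at A: triangular load, peak 33.8: 7w₀L³/(360EI) = 898.8/EI
  at B: triangular load, peak 33.8: w₀L³/(45EI) = 1027/EI
  at A: point load 115.2 at a = 3.7: Pab(L + b)/(6LEI) = 876.2/EI
  at B: point load 115.2 at a = 3.7: Pab(L + a)/(6LEI) = 700.9/EI
  θ_A0 = 1775/EI,  θ_B0 = 1728/EI
Flexibility coefficients: a unit moment at one end gives L/(3EI) there and L/(6EI) at the far end, so f₁₁ = f₂₂ = 3.7/EI and f₁₂ = f₂₁ = 1.85/EI.
Compatibility — zero rotation at each built-in end:
  3.7 M_A + 1.85 M_B = 1775
  1.85 M_A + 3.7 M_B = 1728
Solving the pair gives M_A = 328.3 kN·m and M_B = 302.9 kN·m (hogging).

M_A = 328.3 kN·m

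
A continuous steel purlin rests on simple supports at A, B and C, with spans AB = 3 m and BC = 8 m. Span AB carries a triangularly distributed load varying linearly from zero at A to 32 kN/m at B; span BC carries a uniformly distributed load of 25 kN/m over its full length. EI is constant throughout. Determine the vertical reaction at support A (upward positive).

Release continuity at B by inserting a hinge; the redundant is the internal moment M_B. The primary structure is two simply-supported spans AB and BC.
Rotations at B on the released spans (each span's end-slope, ×1/EI):
  span AB: triangular load, peak 32: w₀L³/(45EI) = 19.2/EI
  span BC: UDL 25: wL³/(24EI) = 533.3/EI
  relative rotation θ_0 = (19.2 + 533.3)/EI = 552.5/EI
A unit hogging moment at B produces rotation L₁/(3EI) + L₂/(3EI) = 3.667/EI.
Compatibility: M_B·(L₁+L₂)/(3EI) = θ_0, giving M_B = 150.7 kN·m (hogging).
Span AB, ΣM about A with M_B applied at B: R_B^{AB}·3 = 96 + 150.7, so R_B^{AB} = 82.23 kN and R_A = 48 − 82.23 = -34.23 kN.

R_A = -34.23 kN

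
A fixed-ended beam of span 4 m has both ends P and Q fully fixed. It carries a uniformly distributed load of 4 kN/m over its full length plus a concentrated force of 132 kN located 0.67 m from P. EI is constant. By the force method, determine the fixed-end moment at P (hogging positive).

M_P = 66.63 kN·m

Take the two fixed-end moments M_P, M_Q as redundants; the released structure is the simple span PQ.
Simple-span end rotations at P and Q under the given loads:
  at P: UDL 4: wL³/(24EI) = 10.67/EI
  at Q: UDL 4: wL³/(24EI) = 10.67/EI
  at P: point load 132 at a = 0.67: Pab(L + b)/(6LEI) = 89.95/EI
  at Q: point load 132 at a = 0.67: Pab(L + a)/(6LEI) = 57.31/EI
  θ_P0 = 100.6/EI,  θ_Q0 = 67.97/EI
Flexibility coefficients: a unit moment at one end gives L/(3EI) there and L/(6EI) at the far end, so f₁₁ = f₂₂ = 1.333/EI and f₁₂ = f₂₁ = 0.6667/EI.
Compatibility — zero rotation at each built-in end:
  1.333 M_P + 0.6667 M_Q = 100.6
  0.6667 M_P + 1.333 M_Q = 67.97
Solving the pair gives M_P = 66.63 kN·m and M_Q = 17.67 kN·m (hogging).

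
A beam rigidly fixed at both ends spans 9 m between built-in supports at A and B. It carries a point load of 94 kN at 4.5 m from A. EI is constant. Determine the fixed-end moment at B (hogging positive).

M_B = 105.8 kN·m

Release both end moments; the primary structure is a simply-supported span AB with redundants M_A and M_B.
End rotations of the released simple span under the applied load (×1/EI):
  at A: point load 94 at a = 4.5: Pab(L + b)/(6LEI) = 475.9/EI
  at B: point load 94 at a = 4.5: Pab(L + a)/(6LEI) = 475.9/EI
  θ_A0 = 475.9/EI,  θ_B0 = 475.9/EI
Flexibility coefficients: a unit moment at one end gives L/(3EI) there and L/(6EI) at the far end, so f₁₁ = f₂₂ = 3/EI and f₁₂ = f₂₁ = 1.5/EI.
Compatibility — zero rotation at each built-in end:
  3 M_A + 1.5 M_B = 475.9
  1.5 M_A + 3 M_B = 475.9
Solving the pair gives M_A = 105.8 kN·m and M_B = 105.8 kN·m (hogging).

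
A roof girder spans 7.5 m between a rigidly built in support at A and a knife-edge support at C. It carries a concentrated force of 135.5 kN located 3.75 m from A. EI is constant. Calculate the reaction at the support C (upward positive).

Remove the prop at C; the released (primary) structure is a cantilever built in at A.
Downward deflection at the released point C due to the loads:
  point load 135.5 at a = 3.75: Pa²(3L − a)/(6EI) = 5955/EI
Tip deflection under a unit load at C: L³/(3EI) = 140.6/EI.
Compatibility at C: δ_0 − R_C·δ_{CC} = 0, so R_C = 5955/140.6 = 42.34 kN.

R_C = 42.34 kN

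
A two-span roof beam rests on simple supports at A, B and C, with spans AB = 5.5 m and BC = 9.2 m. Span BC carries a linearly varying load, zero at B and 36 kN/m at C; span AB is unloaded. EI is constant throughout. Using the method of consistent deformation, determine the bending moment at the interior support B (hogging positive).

M_B = 111.2 kN·m

Take M_B as the redundant. Released structure: two simple spans AB and BC with a hinge at B.
End slopes at the hinge B, treating each span as simply supported:
  span BC: triangular load, peak 36: 7w₀L³/(360EI) = 545.1/EI
  relative rotation θ_0 = (0 + 545.1)/EI = 545.1/EI
A unit hogging moment at B produces rotation L₁/(3EI) + L₂/(3EI) = 4.9/EI.
Compatibility: M_B·(L₁+L₂)/(3EI) = θ_0, giving M_B = 111.2 kN·m (hogging).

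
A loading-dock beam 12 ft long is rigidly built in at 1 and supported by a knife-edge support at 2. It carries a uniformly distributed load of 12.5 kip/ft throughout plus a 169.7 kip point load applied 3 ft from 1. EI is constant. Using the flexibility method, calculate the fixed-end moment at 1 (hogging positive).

M_1 = 559.1 kip·ft

Choose R_2 as the redundant. The primary structure is the cantilever fixed at 1.
Downward deflection at the released point 2 due to the loads:
  UDL 12.5: wL⁴/(8EI) = 32400/EI
  point load 169.7 at a = 3: Pa²(3L − a)/(6EI) = 8400/EI
  δ_0 = 40800/EI
Flexibility coefficient — unit upward force at 2: δ_{22} = L³/(3EI) = 576/EI.
Compatibility at 2: δ_0 − R_2·δ_{22} = 0, so R_2 = 40800/576 = 70.83 kip.
Moment equilibrium about 1: M_1 = Σ(load moments about 1) − R_2·L = 1409 − 70.83×12 = 559.1 kip·ft.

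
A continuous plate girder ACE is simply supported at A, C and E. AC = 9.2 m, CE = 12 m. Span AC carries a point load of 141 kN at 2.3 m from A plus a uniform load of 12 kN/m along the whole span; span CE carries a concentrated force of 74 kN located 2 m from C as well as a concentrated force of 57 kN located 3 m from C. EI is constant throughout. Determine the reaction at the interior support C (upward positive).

Release continuity at C by inserting a hinge; the redundant is the internal moment M_C. The primary structure is two simply-supported spans AC and CE.
Discontinuity in slope at C on the released structure — sum the simple-span end rotations:
  span AC: point load 141 at a = 2.3: Pab(L + a)/(6LEI) = 466.2/EI
  span AC: UDL 12: wL³/(24EI) = 389.3/EI
  span CE: point load 74 at a = 2: Pab(L + b)/(6LEI) = 452.2/EI
  span CE: point load 57 at a = 3: Pab(L + b)/(6LEI) = 448.9/EI
  relative rotation θ_0 = (855.5 + 901.1)/EI = 1757/EI
A unit hogging moment at C produces rotation L₁/(3EI) + L₂/(3EI) = 7.067/EI.
Compatibility: M_C·(L₁+L₂)/(3EI) = θ_0, giving M_C = 248.6 kN·m (hogging).
Span AC, ΣM about A with M_C applied at C: R_C^{AC}·9.2 = 832.1 + 248.6, so R_C^{AC} = 117.5 kN and R_A = 251.4 − 117.5 = 133.9 kN.
Span CE, ΣM about E: R_C^{CE}·12 = 1253 + 248.6, so R_C^{CE} = 125.1 kN and R_E = 131 − 125.1 = 5.868 kN.
R_C = 117.5 + 125.1 = 242.6 kN.

R_C = 242.6 kN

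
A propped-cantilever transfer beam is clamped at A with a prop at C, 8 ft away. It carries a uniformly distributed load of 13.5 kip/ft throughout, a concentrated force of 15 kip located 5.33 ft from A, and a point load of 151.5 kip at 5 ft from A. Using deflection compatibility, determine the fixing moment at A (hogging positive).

M_A = 321.1 kip·ft

Release the roller at C. Primary structure: cantilever fixed at A.
Downward deflection at the released point C due to the loads:
  UDL 13.5: wL⁴/(8EI) = 6912/EI
  point load 15 at a = 5.33: Pa²(3L − a)/(6EI) = 1326/EI
  point load 151.5 at a = 5: Pa²(3L − a)/(6EI) = 11994/EI
  δ_0 = 20232/EI
Flexibility coefficient — unit upward force at C: δ_{CC} = L³/(3EI) = 170.7/EI.
Compatibility at C: δ_0 − R_C·δ_{CC} = 0, so R_C = 20232/170.7 = 118.5 kip.
Moment equilibrium about A: M_A = Σ(load moments about A) − R_C·L = 1269 − 118.5×8 = 321.1 kip·ft.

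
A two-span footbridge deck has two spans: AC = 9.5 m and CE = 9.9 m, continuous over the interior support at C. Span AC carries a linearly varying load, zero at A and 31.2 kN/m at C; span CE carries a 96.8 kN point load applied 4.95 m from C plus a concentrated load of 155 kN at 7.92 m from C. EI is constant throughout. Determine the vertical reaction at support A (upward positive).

Release continuity at C by inserting a hinge; the redundant is the internal moment M_C. The primary structure is two simply-supported spans AC and CE.
Rotations at C on the released spans (each span's end-slope, ×1/EI):
  span AC: triangular load, peak 31.2: w₀L³/(45EI) = 594.4/EI
  span CE: point load 96.8 at a = 4.95: Pab(L + b)/(6LEI) = 593/EI
  span CE: point load 155 at a = 7.92: Pab(L + b)/(6LEI) = 486.1/EI
  relative rotation θ_0 = (594.4 + 1079)/EI = 1674/EI
A unit hogging moment at C produces rotation L₁/(3EI) + L₂/(3EI) = 6.467/EI.
Compatibility: M_C·(L₁+L₂)/(3EI) = θ_0, giving M_C = 258.8 kN·m (hogging).
Span AC, ΣM about A with M_C applied at C: R_C^{AC}·9.5 = 938.6 + 258.8, so R_C^{AC} = 126 kN and R_A = 148.2 − 126 = 22.16 kN.

R_A = 22.16 kN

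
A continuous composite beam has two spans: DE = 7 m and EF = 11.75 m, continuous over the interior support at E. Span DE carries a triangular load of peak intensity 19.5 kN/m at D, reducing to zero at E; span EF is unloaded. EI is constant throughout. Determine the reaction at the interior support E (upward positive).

Take M_E as the redundant. Released structure: two simple spans DE and EF with a hinge at E.
End slopes at the hinge E, treating each span as simply supported:
  span DE: triangular load, peak 19.5: 7w₀L³/(360EI) = 130.1/EI
  relative rotation θ_0 = (130.1 + 0)/EI = 130.1/EI
A unit hogging moment at E produces rotation L₁/(3EI) + L₂/(3EI) = 6.25/EI.
Compatibility: M_E·(L₁+L₂)/(3EI) = θ_0, giving M_E = 20.81 kN·m (hogging).
Span DE, ΣM about D with M_E applied at E: R_E^{DE}·7 = 159.2 + 20.81, so R_E^{DE} = 25.72 kN and R_D = 68.25 − 25.72 = 42.53 kN.
Span EF, ΣM about F: R_E^{EF}·11.75 = 0 + 20.81, so R_E^{EF} = 1.771 kN and R_F = 0 − 1.771 = -1.771 kN.
R_E = 25.72 + 1.771 = 27.49 kN.

R_E = 27.49 kN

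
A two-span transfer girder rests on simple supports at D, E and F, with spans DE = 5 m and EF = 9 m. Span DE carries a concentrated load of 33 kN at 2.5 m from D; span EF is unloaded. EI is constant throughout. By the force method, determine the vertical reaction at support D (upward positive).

Release continuity at E by inserting a hinge; the redundant is the internal moment M_E. The primary structure is two simply-supported spans DE and EF.
End slopes at the hinge E, treating each span as simply supported:
  span DE: point load 33 at a = 2.5: Pab(L + a)/(6LEI) = 51.56/EI
  relative rotation θ_0 = (51.56 + 0)/EI = 51.56/EI
A unit hogging moment at E produces rotation L₁/(3EI) + L₂/(3EI) = 4.667/EI.
Compatibility: M_E·(L₁+L₂)/(3EI) = θ_0, giving M_E = 11.05 kN·m (hogging).
Span DE, ΣM about D with M_E applied at E: R_E^{DE}·5 = 82.5 + 11.05, so R_E^{DE} = 18.71 kN and R_D = 33 − 18.71 = 14.29 kN.

R_D = 14.29 kN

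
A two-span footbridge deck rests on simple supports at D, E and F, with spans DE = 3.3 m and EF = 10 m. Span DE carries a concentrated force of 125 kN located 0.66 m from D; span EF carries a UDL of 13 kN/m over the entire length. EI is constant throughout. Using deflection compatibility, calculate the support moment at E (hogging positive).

Insert a hinge at E; M_E is the redundant, and each span becomes simply supported.
End slopes at the hinge E, treating each span as simply supported:
  span DE: point load 125 at a = 0.66: Pab(L + a)/(6LEI) = 43.56/EI
  span EF: UDL 13: wL³/(24EI) = 541.7/EI
  relative rotation θ_0 = (43.56 + 541.7)/EI = 585.2/EI
A unit hogging moment at E produces rotation L₁/(3EI) + L₂/(3EI) = 4.433/EI.
Slope continuity at E: θ_0 = M_E·4.433/EI, so M_E = 585.2/4.433 = 132 kN·m (hogging).

M_E = 132 kN·m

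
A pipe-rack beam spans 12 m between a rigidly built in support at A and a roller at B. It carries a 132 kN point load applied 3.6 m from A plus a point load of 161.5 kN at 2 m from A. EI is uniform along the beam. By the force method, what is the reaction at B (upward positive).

Take the reaction at B as the redundant and release it; the primary structure is a cantilever fixed at A.
Free-end deflection of the primary structure under the applied loading (downward +):
  point load 132 at a = 3.6: Pa²(3L − a)/(6EI) = 9238/EI
  point load 161.5 at a = 2: Pa²(3L − a)/(6EI) = 3661/EI
  δ_0 = 12899/EI
Tip deflection under a unit load at B: L³/(3EI) = 576/EI.
The prop prevents deflection at B: R_B = δ_0/δ_{BB} = 12899/576 = 22.39 kN.

R_B = 22.39 kN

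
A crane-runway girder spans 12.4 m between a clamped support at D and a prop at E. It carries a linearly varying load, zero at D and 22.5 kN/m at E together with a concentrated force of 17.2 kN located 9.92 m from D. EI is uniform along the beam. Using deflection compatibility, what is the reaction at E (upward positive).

R_E = 88.83 kN

Choose R_E as the redundant. The primary structure is the cantilever fixed at D.
Free-end deflection of the primary structure under the applied loading (downward +):
  triangular load, peak 22.5 at the free end: 11w₀L⁴/(120EI) = 48762/EI
  point load 17.2 at a = 9.92: Pa²(3L − a)/(6EI) = 7696/EI
  δ_0 = 56458/EI
Flexibility coefficient — unit upward force at E: δ_{EE} = L³/(3EI) = 635.5/EI.
The prop prevents deflection at E: R_E = δ_0/δ_{EE} = 56458/635.5 = 88.83 kN.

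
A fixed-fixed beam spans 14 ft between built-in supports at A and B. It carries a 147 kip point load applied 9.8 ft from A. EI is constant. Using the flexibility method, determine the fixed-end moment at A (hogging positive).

Take the two fixed-end moments M_A, M_B as redundants; the released structure is the simple span AB.
End rotations of the released simple span under the applied load (×1/EI):
  at A: point load 147 at a = 9.8: Pab(L + b)/(6LEI) = 1311/EI
  at B: point load 147 at a = 9.8: Pab(L + a)/(6LEI) = 1714/EI
  θ_A0 = 1311/EI,  θ_B0 = 1714/EI
Flexibility coefficients: a unit moment at one end gives L/(3EI) there and L/(6EI) at the far end, so f₁₁ = f₂₂ = 4.667/EI and f₁₂ = f₂₁ = 2.333/EI.
Compatibility — zero rotation at each built-in end:
  4.667 M_A + 2.333 M_B = 1311
  2.333 M_A + 4.667 M_B = 1714
Solving the pair gives M_A = 129.7 kip·ft and M_B = 302.5 kip·ft (hogging).

M_A = 129.7 kip·ft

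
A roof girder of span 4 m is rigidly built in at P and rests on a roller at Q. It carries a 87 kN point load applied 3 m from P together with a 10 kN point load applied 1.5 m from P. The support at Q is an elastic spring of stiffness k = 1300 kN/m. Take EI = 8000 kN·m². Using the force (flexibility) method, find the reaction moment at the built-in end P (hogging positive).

M_P = 99.35 kN·m

Remove the prop at Q; the released (primary) structure is a cantilever built in at P.
Deflection at Q on the released cantilever, summing each load's contribution:
  point load 87 at a = 3: Pa²(3L − a)/(6EI) = 1174/EI
  point load 10 at a = 1.5: Pa²(3L − a)/(6EI) = 39.38/EI
  δ_0 = 1214/EI
Tip deflection under a unit load at Q: L³/(3EI) = 21.33/EI.
With EI = 8000 kN·m²: δ_0 = 0.15173 m and δ_{QQ} = 0.002667 m/kN.
Compatibility — the spring shortens by R_Q/k under the reaction it provides: δ_0 − R_Q·δ_{QQ} = R_Q/k. With 1/k = 0.000769 m/kN, R_Q = δ_0 / (δ_{QQ} + 1/k) = 0.15173 / (0.002667 + 0.000769) = 44.16 kN.
Moment equilibrium about P: M_P = Σ(load moments about P) − R_Q·L = 276 − 44.16×4 = 99.35 kN·m.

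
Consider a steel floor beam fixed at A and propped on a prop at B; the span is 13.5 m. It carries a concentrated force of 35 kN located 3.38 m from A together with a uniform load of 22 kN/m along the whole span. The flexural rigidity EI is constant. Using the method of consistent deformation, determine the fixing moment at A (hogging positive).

Release the roller at B. Primary structure: cantilever fixed at A.
Deflection at B on the released cantilever, summing each load's contribution:
  point load 35 at a = 3.38: Pa²(3L − a)/(6EI) = 2474/EI
  UDL 22: wL⁴/(8EI) = 91341/EI
  δ_0 = 93815/EI
Tip deflection under a unit load at B: L³/(3EI) = 820.1/EI.
Compatibility at B: δ_0 − R_B·δ_{BB} = 0, so R_B = 93815/820.1 = 114.4 kN.
Moment equilibrium about A: M_A = Σ(load moments about A) − R_B·L = 2123 − 114.4×13.5 = 578.8 kN·m.

M_A = 578.8 kN·m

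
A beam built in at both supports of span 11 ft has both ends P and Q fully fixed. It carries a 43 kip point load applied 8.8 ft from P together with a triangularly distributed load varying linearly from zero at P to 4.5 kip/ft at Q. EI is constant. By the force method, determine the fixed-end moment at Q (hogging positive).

Take the two fixed-end moments M_P, M_Q as redundants; the released structure is the simple span PQ.
Simple-span end rotations at P and Q under the given loads:
  at P: point load 43 at a = 8.8: Pab(L + b)/(6LEI) = 166.5/EI
  at Q: point load 43 at a = 8.8: Pab(L + a)/(6LEI) = 249.7/EI
  at P: triangular load, peak 4.5: 7w₀L³/(360EI) = 116.5/EI
  at Q: triangular load, peak 4.5: w₀L³/(45EI) = 133.1/EI
  θ_P0 = 283/EI,  θ_Q0 = 382.8/EI
Flexibility coefficients: a unit moment at one end gives L/(3EI) there and L/(6EI) at the far end, so f₁₁ = f₂₂ = 3.667/EI and f₁₂ = f₂₁ = 1.833/EI.
Compatibility — zero rotation at each built-in end:
  3.667 M_P + 1.833 M_Q = 283
  1.833 M_P + 3.667 M_Q = 382.8
Solving the pair gives M_P = 33.29 kip·ft and M_Q = 87.77 kip·ft (hogging).

M_Q = 87.77 kip·ft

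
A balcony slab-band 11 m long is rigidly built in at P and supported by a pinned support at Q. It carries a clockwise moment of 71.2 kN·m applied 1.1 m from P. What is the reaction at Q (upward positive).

Choose R_Q as the redundant. The primary structure is the cantilever fixed at P.
Downward deflection at the released point Q due to the loads:
  clockwise couple 71.2 at a = 1.1: M₀a(2L − a)/(2EI) = 818.4/EI
Flexibility coefficient — unit upward force at Q: δ_{QQ} = L³/(3EI) = 443.7/EI.
The prop prevents deflection at Q: R_Q = δ_0/δ_{QQ} = 818.4/443.7 = 1.845 kN.

R_Q = 1.845 kN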